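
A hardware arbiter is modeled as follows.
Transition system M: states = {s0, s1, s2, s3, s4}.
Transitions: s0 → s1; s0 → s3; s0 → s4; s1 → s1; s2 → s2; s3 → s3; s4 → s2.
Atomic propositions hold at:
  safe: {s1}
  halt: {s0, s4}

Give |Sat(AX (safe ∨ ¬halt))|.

4

Sat(¬halt) = {s1, s2, s3}
Sat(safe ∨ ¬halt) = {s1, s2, s3}
Sat(AX (safe ∨ ¬halt)) = {s : every successor in {s1, s2, s3}} = {s1, s2, s3, s4}
|Sat(AX (safe ∨ ¬halt))| = |{s1, s2, s3, s4}| = 4.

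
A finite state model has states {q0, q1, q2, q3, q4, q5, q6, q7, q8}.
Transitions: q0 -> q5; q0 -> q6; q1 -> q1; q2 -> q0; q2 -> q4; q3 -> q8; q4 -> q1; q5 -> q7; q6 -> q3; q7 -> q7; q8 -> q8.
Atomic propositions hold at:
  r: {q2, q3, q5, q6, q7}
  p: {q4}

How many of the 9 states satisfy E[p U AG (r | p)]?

2

Sat(r | p) = {q2, q3, q4, q5, q6, q7}
AG (r | p): greatest fixpoint, start Z0 = {q2, q3, q4, q5, q6, q7}, keep only states in Sat with every successor in Z. Z1 = {q5, q6, q7}; Z2 = {q5, q7}; fixed.
Sat(AG (r | p)) = {q5, q7}
E[p U AG (r | p)]: least fixpoint, start Z0 = Sat(AG (r | p)) = {q5, q7}, add states in Sat(p) with some successor in Z. Already a fixed point.
Sat(E[p U AG (r | p)]) = {q5, q7}
|Sat(E[p U AG (r | p)])| = |{q5, q7}| = 2.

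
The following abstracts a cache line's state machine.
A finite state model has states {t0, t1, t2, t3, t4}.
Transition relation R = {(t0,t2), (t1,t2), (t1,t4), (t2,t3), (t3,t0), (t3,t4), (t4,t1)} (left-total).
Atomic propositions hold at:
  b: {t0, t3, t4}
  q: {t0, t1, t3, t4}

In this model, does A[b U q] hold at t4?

A[b U q]: least fixpoint, start Z0 = Sat(q) = {t0, t1, t3, t4}, add states in Sat(b) with every successor in Z. Already a fixed point.
Sat(A[b U q]) = {t0, t1, t3, t4}
t4 ∈ Sat(A[b U q]) = {t0, t1, t3, t4}, so the formula holds at t4.

Yes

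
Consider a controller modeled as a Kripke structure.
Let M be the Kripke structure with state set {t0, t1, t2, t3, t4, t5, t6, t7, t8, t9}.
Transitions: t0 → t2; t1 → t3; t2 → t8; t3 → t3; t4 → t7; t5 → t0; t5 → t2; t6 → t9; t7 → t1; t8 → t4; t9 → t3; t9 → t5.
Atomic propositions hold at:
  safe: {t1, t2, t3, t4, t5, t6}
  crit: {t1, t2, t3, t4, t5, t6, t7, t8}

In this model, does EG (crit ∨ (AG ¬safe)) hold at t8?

Sat(¬safe) = {t0, t7, t8, t9}
AG ¬safe: greatest fixpoint, start Z0 = {t0, t7, t8, t9}, keep only states in Sat with every successor in Z. Z1 = ∅; fixed.
Sat(AG ¬safe) = ∅
Sat(crit ∨ (AG ¬safe)) = {t1, t2, t3, t4, t5, t6, t7, t8}
EG (crit ∨ (AG ¬safe)): greatest fixpoint, start Z0 = {t1, t2, t3, t4, t5, t6, t7, t8}, keep only states in Sat with some successor in Z. Z1 = {t1, t2, t3, t4, t5, t7, t8}; fixed.
Sat(EG (crit ∨ (AG ¬safe))) = {t1, t2, t3, t4, t5, t7, t8}
t8 ∈ Sat(EG (crit ∨ (AG ¬safe))) = {t1, t2, t3, t4, t5, t7, t8}, so the formula holds at t8.

Yes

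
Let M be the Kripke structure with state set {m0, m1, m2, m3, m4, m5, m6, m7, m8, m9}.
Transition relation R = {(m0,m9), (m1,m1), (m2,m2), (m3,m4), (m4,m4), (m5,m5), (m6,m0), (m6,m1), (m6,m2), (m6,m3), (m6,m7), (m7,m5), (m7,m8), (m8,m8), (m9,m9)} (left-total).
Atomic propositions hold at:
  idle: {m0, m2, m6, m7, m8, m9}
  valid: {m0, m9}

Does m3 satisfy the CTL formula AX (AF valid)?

No

AF valid: least fixpoint, start Z0 = {m0, m9}, add states with every successor in Z. Already a fixed point.
Sat(AF valid) = {m0, m9}
Sat(AX (AF valid)) = {s : every successor in {m0, m9}} = {m0, m9}
m3 ∉ Sat(AX (AF valid)) = {m0, m9}, so the formula does not hold at m3.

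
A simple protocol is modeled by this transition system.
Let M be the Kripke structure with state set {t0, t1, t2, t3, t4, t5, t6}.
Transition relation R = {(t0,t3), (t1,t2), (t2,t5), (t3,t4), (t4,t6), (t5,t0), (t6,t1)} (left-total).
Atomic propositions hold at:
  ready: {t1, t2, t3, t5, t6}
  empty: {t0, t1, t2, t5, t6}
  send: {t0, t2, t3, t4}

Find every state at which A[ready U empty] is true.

A[ready U empty]: least fixpoint, start Z0 = Sat(empty) = {t0, t1, t2, t5, t6}, add states in Sat(ready) with every successor in Z. Already a fixed point.
Sat(A[ready U empty]) = {t0, t1, t2, t5, t6}

{t0, t1, t2, t5, t6}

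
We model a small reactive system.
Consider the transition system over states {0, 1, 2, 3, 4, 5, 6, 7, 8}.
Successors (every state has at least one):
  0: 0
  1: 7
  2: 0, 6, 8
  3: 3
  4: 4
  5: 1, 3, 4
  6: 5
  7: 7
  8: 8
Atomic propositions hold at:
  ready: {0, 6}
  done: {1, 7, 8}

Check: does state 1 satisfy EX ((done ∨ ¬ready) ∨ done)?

Yes

Sat(¬ready) = {1, 2, 3, 4, 5, 7, 8}
Sat(done ∨ ¬ready) = {1, 2, 3, 4, 5, 7, 8}
Sat((done ∨ ¬ready) ∨ done) = {1, 2, 3, 4, 5, 7, 8}
Sat(EX ((done ∨ ¬ready) ∨ done)) = {s : some successor in {1, 2, 3, 4, 5, 7, 8}} = {1, 2, 3, 4, 5, 6, 7, 8}
1 ∈ Sat(EX ((done ∨ ¬ready) ∨ done)) = {1, 2, 3, 4, 5, 6, 7, 8}, so the formula holds at 1.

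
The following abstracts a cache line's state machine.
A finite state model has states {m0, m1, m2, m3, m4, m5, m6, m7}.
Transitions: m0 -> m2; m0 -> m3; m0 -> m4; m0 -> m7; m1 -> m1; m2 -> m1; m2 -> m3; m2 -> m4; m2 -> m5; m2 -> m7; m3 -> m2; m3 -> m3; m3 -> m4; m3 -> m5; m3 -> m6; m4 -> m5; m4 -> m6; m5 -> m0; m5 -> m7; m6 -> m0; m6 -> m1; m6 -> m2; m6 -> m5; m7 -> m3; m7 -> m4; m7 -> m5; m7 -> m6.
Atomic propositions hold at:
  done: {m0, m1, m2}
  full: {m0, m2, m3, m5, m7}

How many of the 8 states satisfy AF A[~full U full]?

5

Sat(~full) = {m1, m4, m6}
A[~full U full]: least fixpoint, start Z0 = Sat(full) = {m0, m2, m3, m5, m7}, add states in Sat(~full) with every successor in Z. Already a fixed point.
Sat(A[~full U full]) = {m0, m2, m3, m5, m7}
AF A[~full U full]: least fixpoint, start Z0 = {m0, m2, m3, m5, m7}, add states with every successor in Z. Already a fixed point.
Sat(AF A[~full U full]) = {m0, m2, m3, m5, m7}
|Sat(AF A[~full U full])| = |{m0, m2, m3, m5, m7}| = 5.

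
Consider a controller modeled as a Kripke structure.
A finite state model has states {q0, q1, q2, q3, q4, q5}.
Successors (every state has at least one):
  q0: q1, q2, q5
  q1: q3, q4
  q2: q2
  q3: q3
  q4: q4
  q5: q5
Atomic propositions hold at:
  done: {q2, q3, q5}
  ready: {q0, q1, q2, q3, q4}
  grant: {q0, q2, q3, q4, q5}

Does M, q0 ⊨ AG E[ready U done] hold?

E[ready U done]: least fixpoint, start Z0 = Sat(done) = {q2, q3, q5}, add states in Sat(ready) with some successor in Z. Z1 = {q0, q1, q2, q3, q5}; fixed.
Sat(E[ready U done]) = {q0, q1, q2, q3, q5}
AG E[ready U done]: greatest fixpoint, start Z0 = {q0, q1, q2, q3, q5}, keep only states in Sat with every successor in Z. Z1 = {q0, q2, q3, q5}; Z2 = {q2, q3, q5}; fixed.
Sat(AG E[ready U done]) = {q2, q3, q5}
q0 ∉ Sat(AG E[ready U done]) = {q2, q3, q5}, so the formula does not hold at q0.

No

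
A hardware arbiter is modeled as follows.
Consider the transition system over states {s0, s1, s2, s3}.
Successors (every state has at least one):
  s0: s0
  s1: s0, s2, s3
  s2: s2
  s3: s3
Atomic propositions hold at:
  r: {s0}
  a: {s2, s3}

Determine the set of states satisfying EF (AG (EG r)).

EG r: greatest fixpoint, start Z0 = {s0}, keep only states in Sat with some successor in Z. Already a fixed point.
Sat(EG r) = {s0}
AG (EG r): greatest fixpoint, start Z0 = {s0}, keep only states in Sat with every successor in Z. Already a fixed point.
Sat(AG (EG r)) = {s0}
EF (AG (EG r)): least fixpoint, start Z0 = {s0}, add states with some successor in Z. Z1 = {s0, s1}; fixed.
Sat(EF (AG (EG r))) = {s0, s1}

{s0, s1}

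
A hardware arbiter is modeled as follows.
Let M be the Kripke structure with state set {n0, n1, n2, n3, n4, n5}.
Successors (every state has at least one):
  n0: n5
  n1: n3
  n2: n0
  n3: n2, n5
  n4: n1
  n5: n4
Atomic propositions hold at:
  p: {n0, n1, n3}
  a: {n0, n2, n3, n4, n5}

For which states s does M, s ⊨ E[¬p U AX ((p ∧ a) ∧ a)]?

{n1, n2, n4, n5}

Sat(¬p) = {n2, n4, n5}
Sat(p ∧ a) = {n0, n3}
Sat((p ∧ a) ∧ a) = {n0, n3}
Sat(AX ((p ∧ a) ∧ a)) = {s : every successor in {n0, n3}} = {n1, n2}
E[¬p U AX ((p ∧ a) ∧ a)]: least fixpoint, start Z0 = Sat(AX ((p ∧ a) ∧ a)) = {n1, n2}, add states in Sat(¬p) with some successor in Z. Z1 = {n1, n2, n4}; Z2 = {n1, n2, n4, n5}; fixed.
Sat(E[¬p U AX ((p ∧ a) ∧ a)]) = {n1, n2, n4, n5}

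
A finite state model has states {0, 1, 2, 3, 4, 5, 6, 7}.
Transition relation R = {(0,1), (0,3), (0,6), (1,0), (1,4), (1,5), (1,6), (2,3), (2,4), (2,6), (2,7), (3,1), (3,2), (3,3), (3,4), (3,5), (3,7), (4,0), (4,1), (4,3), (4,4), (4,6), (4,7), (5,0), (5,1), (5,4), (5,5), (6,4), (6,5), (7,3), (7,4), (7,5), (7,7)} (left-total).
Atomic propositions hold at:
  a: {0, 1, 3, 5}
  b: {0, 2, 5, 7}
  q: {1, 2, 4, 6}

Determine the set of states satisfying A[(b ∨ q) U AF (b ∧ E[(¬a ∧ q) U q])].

Sat(b ∨ q) = {0, 1, 2, 4, 5, 6, 7}
Sat(¬a) = {2, 4, 6, 7}
Sat(¬a ∧ q) = {2, 4, 6}
E[(¬a ∧ q) U q]: least fixpoint, start Z0 = Sat(q) = {1, 2, 4, 6}, add states in Sat(¬a ∧ q) with some successor in Z. Already a fixed point.
Sat(E[(¬a ∧ q) U q]) = {1, 2, 4, 6}
Sat(b ∧ E[(¬a ∧ q) U q]) = {2}
AF (b ∧ E[(¬a ∧ q) U q]): least fixpoint, start Z0 = {2}, add states with every successor in Z. Already a fixed point.
Sat(AF (b ∧ E[(¬a ∧ q) U q])) = {2}
A[(b ∨ q) U AF (b ∧ E[(¬a ∧ q) U q])]: least fixpoint, start Z0 = Sat(AF (b ∧ E[(¬a ∧ q) U q])) = {2}, add states in Sat(b ∨ q) with every successor in Z. Already a fixed point.
Sat(A[(b ∨ q) U AF (b ∧ E[(¬a ∧ q) U q])]) = {2}

{2}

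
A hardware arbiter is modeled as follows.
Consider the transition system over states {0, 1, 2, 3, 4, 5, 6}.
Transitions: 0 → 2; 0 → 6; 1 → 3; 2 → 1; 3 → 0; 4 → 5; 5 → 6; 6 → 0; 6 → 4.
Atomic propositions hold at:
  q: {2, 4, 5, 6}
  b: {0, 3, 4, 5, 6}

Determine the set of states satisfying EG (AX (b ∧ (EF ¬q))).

Sat(¬q) = {0, 1, 3}
EF ¬q: least fixpoint, start Z0 = {0, 1, 3}, add states with some successor in Z. Z1 = {0, 1, 2, 3, 6}; Z2 = {0, 1, 2, 3, 5, 6}; Z3 = {0, 1, 2, 3, 4, 5, 6}; fixed.
Sat(EF ¬q) = {0, 1, 2, 3, 4, 5, 6}
Sat(b ∧ (EF ¬q)) = {0, 3, 4, 5, 6}
Sat(AX (b ∧ (EF ¬q))) = {s : every successor in {0, 3, 4, 5, 6}} = {1, 3, 4, 5, 6}
EG (AX (b ∧ (EF ¬q))): greatest fixpoint, start Z0 = {1, 3, 4, 5, 6}, keep only states in Sat with some successor in Z. Z1 = {1, 4, 5, 6}; Z2 = {4, 5, 6}; fixed.
Sat(EG (AX (b ∧ (EF ¬q)))) = {4, 5, 6}

{4, 5, 6}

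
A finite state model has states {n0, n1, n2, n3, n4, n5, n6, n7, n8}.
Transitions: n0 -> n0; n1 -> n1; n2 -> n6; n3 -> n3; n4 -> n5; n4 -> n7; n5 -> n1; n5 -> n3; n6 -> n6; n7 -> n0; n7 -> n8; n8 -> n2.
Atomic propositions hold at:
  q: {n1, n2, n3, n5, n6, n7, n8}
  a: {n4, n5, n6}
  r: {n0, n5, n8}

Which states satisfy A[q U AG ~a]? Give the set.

{n0, n1, n3, n5}

Sat(~a) = {n0, n1, n2, n3, n7, n8}
AG ~a: greatest fixpoint, start Z0 = {n0, n1, n2, n3, n7, n8}, keep only states in Sat with every successor in Z. Z1 = {n0, n1, n3, n7, n8}; Z2 = {n0, n1, n3, n7}; Z3 = {n0, n1, n3}; fixed.
Sat(AG ~a) = {n0, n1, n3}
A[q U AG ~a]: least fixpoint, start Z0 = Sat(AG ~a) = {n0, n1, n3}, add states in Sat(q) with every successor in Z. Z1 = {n0, n1, n3, n5}; fixed.
Sat(A[q U AG ~a]) = {n0, n1, n3, n5}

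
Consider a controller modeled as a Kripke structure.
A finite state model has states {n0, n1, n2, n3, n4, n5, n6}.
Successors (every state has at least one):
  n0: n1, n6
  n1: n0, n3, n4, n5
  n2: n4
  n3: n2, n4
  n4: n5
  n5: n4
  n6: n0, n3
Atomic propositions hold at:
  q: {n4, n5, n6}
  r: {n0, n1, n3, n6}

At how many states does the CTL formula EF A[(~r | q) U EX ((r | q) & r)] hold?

Sat(~r) = {n2, n4, n5}
Sat(~r | q) = {n2, n4, n5, n6}
Sat(r | q) = {n0, n1, n3, n4, n5, n6}
Sat((r | q) & r) = {n0, n1, n3, n6}
Sat(EX ((r | q) & r)) = {s : some successor in {n0, n1, n3, n6}} = {n0, n1, n6}
A[(~r | q) U EX ((r | q) & r)]: least fixpoint, start Z0 = Sat(EX ((r | q) & r)) = {n0, n1, n6}, add states in Sat(~r | q) with every successor in Z. Already a fixed point.
Sat(A[(~r | q) U EX ((r | q) & r)]) = {n0, n1, n6}
EF A[(~r | q) U EX ((r | q) & r)]: least fixpoint, start Z0 = {n0, n1, n6}, add states with some successor in Z. Already a fixed point.
Sat(EF A[(~r | q) U EX ((r | q) & r)]) = {n0, n1, n6}
|Sat(EF A[(~r | q) U EX ((r | q) & r)])| = |{n0, n1, n6}| = 3.

3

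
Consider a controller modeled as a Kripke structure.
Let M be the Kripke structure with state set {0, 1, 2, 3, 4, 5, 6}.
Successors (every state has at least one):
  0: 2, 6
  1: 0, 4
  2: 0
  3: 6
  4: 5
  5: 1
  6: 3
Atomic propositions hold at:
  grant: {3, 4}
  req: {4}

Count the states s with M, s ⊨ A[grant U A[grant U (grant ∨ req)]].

2

Sat(grant ∨ req) = {3, 4}
A[grant U (grant ∨ req)]: least fixpoint, start Z0 = Sat((grant ∨ req)) = {3, 4}, add states in Sat(grant) with every successor in Z. Already a fixed point.
Sat(A[grant U (grant ∨ req)]) = {3, 4}
A[grant U A[grant U (grant ∨ req)]]: least fixpoint, start Z0 = Sat(A[grant U (grant ∨ req)]) = {3, 4}, add states in Sat(grant) with every successor in Z. Already a fixed point.
Sat(A[grant U A[grant U (grant ∨ req)]]) = {3, 4}
|Sat(A[grant U A[grant U (grant ∨ req)]])| = |{3, 4}| = 2.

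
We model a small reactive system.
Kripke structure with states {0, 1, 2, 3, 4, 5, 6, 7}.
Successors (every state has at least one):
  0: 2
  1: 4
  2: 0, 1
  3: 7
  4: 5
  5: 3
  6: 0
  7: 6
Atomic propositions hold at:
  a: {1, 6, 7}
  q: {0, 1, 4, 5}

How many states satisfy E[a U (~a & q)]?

6

Sat(~a) = {0, 2, 3, 4, 5}
Sat(~a & q) = {0, 4, 5}
E[a U (~a & q)]: least fixpoint, start Z0 = Sat((~a & q)) = {0, 4, 5}, add states in Sat(a) with some successor in Z. Z1 = {0, 1, 4, 5, 6}; Z2 = {0, 1, 4, 5, 6, 7}; fixed.
Sat(E[a U (~a & q)]) = {0, 1, 4, 5, 6, 7}
|Sat(E[a U (~a & q)])| = |{0, 1, 4, 5, 6, 7}| = 6.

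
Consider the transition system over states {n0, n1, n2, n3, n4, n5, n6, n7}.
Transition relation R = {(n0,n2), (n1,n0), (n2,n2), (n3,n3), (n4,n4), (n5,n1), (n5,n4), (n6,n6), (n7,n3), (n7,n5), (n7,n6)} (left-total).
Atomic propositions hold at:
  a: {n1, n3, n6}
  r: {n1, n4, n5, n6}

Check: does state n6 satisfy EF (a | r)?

Yes

Sat(a | r) = {n1, n3, n4, n5, n6}
EF (a | r): least fixpoint, start Z0 = {n1, n3, n4, n5, n6}, add states with some successor in Z. Z1 = {n1, n3, n4, n5, n6, n7}; fixed.
Sat(EF (a | r)) = {n1, n3, n4, n5, n6, n7}
n6 ∈ Sat(EF (a | r)) = {n1, n3, n4, n5, n6, n7}, so the formula holds at n6.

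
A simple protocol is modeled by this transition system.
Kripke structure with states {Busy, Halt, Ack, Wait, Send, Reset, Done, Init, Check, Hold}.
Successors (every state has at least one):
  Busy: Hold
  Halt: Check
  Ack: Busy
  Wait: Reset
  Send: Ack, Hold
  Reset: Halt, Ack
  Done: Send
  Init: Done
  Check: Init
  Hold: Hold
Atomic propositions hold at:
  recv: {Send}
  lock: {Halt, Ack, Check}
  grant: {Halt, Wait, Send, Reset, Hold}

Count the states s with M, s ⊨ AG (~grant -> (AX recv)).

Sat(~grant) = {Busy, Ack, Done, Init, Check}
Sat(AX recv) = {s : every successor in {Send}} = {Done}
Sat(~grant -> (AX recv)) = {Halt, Wait, Send, Reset, Done, Hold}
AG (~grant -> (AX recv)): greatest fixpoint, start Z0 = {Halt, Wait, Send, Reset, Done, Hold}, keep only states in Sat with every successor in Z. Z1 = {Wait, Done, Hold}; Z2 = {Hold}; fixed.
Sat(AG (~grant -> (AX recv))) = {Hold}
|Sat(AG (~grant -> (AX recv)))| = |{Hold}| = 1.

1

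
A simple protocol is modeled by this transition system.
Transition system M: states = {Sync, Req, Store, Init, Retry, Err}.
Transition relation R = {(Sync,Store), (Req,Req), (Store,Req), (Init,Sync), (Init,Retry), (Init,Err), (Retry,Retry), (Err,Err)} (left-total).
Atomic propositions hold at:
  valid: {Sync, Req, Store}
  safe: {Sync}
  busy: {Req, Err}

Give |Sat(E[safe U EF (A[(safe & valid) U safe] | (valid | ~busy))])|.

5

Sat(safe & valid) = {Sync}
A[(safe & valid) U safe]: least fixpoint, start Z0 = Sat(safe) = {Sync}, add states in Sat(safe & valid) with every successor in Z. Already a fixed point.
Sat(A[(safe & valid) U safe]) = {Sync}
Sat(~busy) = {Sync, Store, Init, Retry}
Sat(valid | ~busy) = {Sync, Req, Store, Init, Retry}
Sat(A[(safe & valid) U safe] | (valid | ~busy)) = {Sync, Req, Store, Init, Retry}
EF (A[(safe & valid) U safe] | (valid | ~busy)): least fixpoint, start Z0 = {Sync, Req, Store, Init, Retry}, add states with some successor in Z. Already a fixed point.
Sat(EF (A[(safe & valid) U safe] | (valid | ~busy))) = {Sync, Req, Store, Init, Retry}
E[safe U EF (A[(safe & valid) U safe] | (valid | ~busy))]: least fixpoint, start Z0 = Sat(EF (A[(safe & valid) U safe] | (valid | ~busy))) = {Sync, Req, Store, Init, Retry}, add states in Sat(safe) with some successor in Z. Already a fixed point.
Sat(E[safe U EF (A[(safe & valid) U safe] | (valid | ~busy))]) = {Sync, Req, Store, Init, Retry}
|Sat(E[safe U EF (A[(safe & valid) U safe] | (valid | ~busy))])| = |{Sync, Req, Store, Init, Retry}| = 5.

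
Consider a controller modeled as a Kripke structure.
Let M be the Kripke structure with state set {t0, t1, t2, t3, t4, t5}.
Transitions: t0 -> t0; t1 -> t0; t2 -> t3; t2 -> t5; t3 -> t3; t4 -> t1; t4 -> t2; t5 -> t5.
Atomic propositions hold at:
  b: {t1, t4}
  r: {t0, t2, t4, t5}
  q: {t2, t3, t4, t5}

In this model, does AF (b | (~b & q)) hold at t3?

Sat(~b) = {t0, t2, t3, t5}
Sat(~b & q) = {t2, t3, t5}
Sat(b | (~b & q)) = {t1, t2, t3, t4, t5}
AF (b | (~b & q)): least fixpoint, start Z0 = {t1, t2, t3, t4, t5}, add states with every successor in Z. Already a fixed point.
Sat(AF (b | (~b & q))) = {t1, t2, t3, t4, t5}
t3 ∈ Sat(AF (b | (~b & q))) = {t1, t2, t3, t4, t5}, so the formula holds at t3.

Yes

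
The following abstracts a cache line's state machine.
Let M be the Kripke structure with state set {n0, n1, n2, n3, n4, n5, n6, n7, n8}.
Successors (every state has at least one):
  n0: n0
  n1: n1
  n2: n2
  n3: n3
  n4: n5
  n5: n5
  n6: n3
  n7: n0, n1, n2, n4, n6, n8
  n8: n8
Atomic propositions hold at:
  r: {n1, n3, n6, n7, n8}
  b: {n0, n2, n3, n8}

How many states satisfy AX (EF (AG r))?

AG r: greatest fixpoint, start Z0 = {n1, n3, n6, n7, n8}, keep only states in Sat with every successor in Z. Z1 = {n1, n3, n6, n8}; fixed.
Sat(AG r) = {n1, n3, n6, n8}
EF (AG r): least fixpoint, start Z0 = {n1, n3, n6, n8}, add states with some successor in Z. Z1 = {n1, n3, n6, n7, n8}; fixed.
Sat(EF (AG r)) = {n1, n3, n6, n7, n8}
Sat(AX (EF (AG r))) = {s : every successor in {n1, n3, n6, n7, n8}} = {n1, n3, n6, n8}
|Sat(AX (EF (AG r)))| = |{n1, n3, n6, n8}| = 4.

4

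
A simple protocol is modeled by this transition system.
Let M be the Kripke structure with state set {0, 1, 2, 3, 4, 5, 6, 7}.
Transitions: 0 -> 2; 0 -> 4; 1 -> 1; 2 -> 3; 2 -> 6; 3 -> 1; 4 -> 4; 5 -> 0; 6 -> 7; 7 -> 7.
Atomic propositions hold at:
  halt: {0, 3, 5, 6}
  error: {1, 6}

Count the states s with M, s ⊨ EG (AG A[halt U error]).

2

A[halt U error]: least fixpoint, start Z0 = Sat(error) = {1, 6}, add states in Sat(halt) with every successor in Z. Z1 = {1, 3, 6}; fixed.
Sat(A[halt U error]) = {1, 3, 6}
AG A[halt U error]: greatest fixpoint, start Z0 = {1, 3, 6}, keep only states in Sat with every successor in Z. Z1 = {1, 3}; fixed.
Sat(AG A[halt U error]) = {1, 3}
EG (AG A[halt U error]): greatest fixpoint, start Z0 = {1, 3}, keep only states in Sat with some successor in Z. Already a fixed point.
Sat(EG (AG A[halt U error])) = {1, 3}
|Sat(EG (AG A[halt U error]))| = |{1, 3}| = 2.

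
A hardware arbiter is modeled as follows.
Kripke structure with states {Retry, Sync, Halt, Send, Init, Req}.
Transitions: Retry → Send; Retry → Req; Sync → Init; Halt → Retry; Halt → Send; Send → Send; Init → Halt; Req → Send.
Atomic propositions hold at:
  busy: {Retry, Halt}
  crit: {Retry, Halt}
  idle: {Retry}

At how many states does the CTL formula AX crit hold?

1

Sat(AX crit) = {s : every successor in {Retry, Halt}} = {Init}
|Sat(AX crit)| = |{Init}| = 1.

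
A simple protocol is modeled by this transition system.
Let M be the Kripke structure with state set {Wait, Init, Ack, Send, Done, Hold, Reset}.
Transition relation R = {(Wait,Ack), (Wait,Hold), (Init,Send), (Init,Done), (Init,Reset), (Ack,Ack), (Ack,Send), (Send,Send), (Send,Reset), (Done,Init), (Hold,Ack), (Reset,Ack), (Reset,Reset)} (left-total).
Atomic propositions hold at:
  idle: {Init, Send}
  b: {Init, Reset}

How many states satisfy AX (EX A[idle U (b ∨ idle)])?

6

Sat(b ∨ idle) = {Init, Send, Reset}
A[idle U (b ∨ idle)]: least fixpoint, start Z0 = Sat((b ∨ idle)) = {Init, Send, Reset}, add states in Sat(idle) with every successor in Z. Already a fixed point.
Sat(A[idle U (b ∨ idle)]) = {Init, Send, Reset}
Sat(EX A[idle U (b ∨ idle)]) = {s : some successor in {Init, Send, Reset}} = {Init, Ack, Send, Done, Reset}
Sat(AX (EX A[idle U (b ∨ idle)])) = {s : every successor in {Init, Ack, Send, Done, Reset}} = {Init, Ack, Send, Done, Hold, Reset}
|Sat(AX (EX A[idle U (b ∨ idle)]))| = |{Init, Ack, Send, Done, Hold, Reset}| = 6.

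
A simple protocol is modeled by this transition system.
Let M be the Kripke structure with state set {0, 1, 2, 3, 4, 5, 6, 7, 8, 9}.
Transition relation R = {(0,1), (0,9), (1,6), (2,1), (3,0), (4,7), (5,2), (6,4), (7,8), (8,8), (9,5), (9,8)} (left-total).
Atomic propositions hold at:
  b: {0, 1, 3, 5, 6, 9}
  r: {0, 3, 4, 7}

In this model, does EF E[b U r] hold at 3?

Yes

E[b U r]: least fixpoint, start Z0 = Sat(r) = {0, 3, 4, 7}, add states in Sat(b) with some successor in Z. Z1 = {0, 3, 4, 6, 7}; Z2 = {0, 1, 3, 4, 6, 7}; fixed.
Sat(E[b U r]) = {0, 1, 3, 4, 6, 7}
EF E[b U r]: least fixpoint, start Z0 = {0, 1, 3, 4, 6, 7}, add states with some successor in Z. Z1 = {0, 1, 2, 3, 4, 6, 7}; Z2 = {0, 1, 2, 3, 4, 5, 6, 7}; Z3 = {0, 1, 2, 3, 4, 5, 6, 7, 9}; fixed.
Sat(EF E[b U r]) = {0, 1, 2, 3, 4, 5, 6, 7, 9}
3 ∈ Sat(EF E[b U r]) = {0, 1, 2, 3, 4, 5, 6, 7, 9}, so the formula holds at 3.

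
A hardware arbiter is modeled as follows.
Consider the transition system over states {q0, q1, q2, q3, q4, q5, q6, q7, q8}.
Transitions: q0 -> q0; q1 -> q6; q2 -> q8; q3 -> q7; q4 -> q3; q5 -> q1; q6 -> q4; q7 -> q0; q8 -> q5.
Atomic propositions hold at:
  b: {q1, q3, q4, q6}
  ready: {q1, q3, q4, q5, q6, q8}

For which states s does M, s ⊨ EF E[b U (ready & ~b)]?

Sat(~b) = {q0, q2, q5, q7, q8}
Sat(ready & ~b) = {q5, q8}
E[b U (ready & ~b)]: least fixpoint, start Z0 = Sat((ready & ~b)) = {q5, q8}, add states in Sat(b) with some successor in Z. Already a fixed point.
Sat(E[b U (ready & ~b)]) = {q5, q8}
EF E[b U (ready & ~b)]: least fixpoint, start Z0 = {q5, q8}, add states with some successor in Z. Z1 = {q2, q5, q8}; fixed.
Sat(EF E[b U (ready & ~b)]) = {q2, q5, q8}

{q2, q5, q8}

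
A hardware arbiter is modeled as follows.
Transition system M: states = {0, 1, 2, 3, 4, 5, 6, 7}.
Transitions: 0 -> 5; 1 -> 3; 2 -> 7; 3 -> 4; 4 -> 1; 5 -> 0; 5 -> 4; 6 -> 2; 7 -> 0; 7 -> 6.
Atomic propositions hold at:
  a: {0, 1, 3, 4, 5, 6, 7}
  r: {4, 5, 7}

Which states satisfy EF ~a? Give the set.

Sat(~a) = {2}
EF ~a: least fixpoint, start Z0 = {2}, add states with some successor in Z. Z1 = {2, 6}; Z2 = {2, 6, 7}; fixed.
Sat(EF ~a) = {2, 6, 7}

{2, 6, 7}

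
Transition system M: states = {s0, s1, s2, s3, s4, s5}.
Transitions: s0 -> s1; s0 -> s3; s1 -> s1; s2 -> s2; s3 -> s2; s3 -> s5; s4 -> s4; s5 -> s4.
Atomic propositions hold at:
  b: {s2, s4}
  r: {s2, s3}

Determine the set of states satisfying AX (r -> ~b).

Sat(~b) = {s0, s1, s3, s5}
Sat(r -> ~b) = {s0, s1, s3, s4, s5}
Sat(AX (r -> ~b)) = {s : every successor in {s0, s1, s3, s4, s5}} = {s0, s1, s4, s5}

{s0, s1, s4, s5}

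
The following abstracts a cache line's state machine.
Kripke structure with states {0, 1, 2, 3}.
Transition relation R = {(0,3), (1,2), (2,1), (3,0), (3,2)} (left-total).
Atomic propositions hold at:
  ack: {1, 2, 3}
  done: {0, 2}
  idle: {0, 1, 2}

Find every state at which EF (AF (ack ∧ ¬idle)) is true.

{0, 3}

Sat(¬idle) = {3}
Sat(ack ∧ ¬idle) = {3}
AF (ack ∧ ¬idle): least fixpoint, start Z0 = {3}, add states with every successor in Z. Z1 = {0, 3}; fixed.
Sat(AF (ack ∧ ¬idle)) = {0, 3}
EF (AF (ack ∧ ¬idle)): least fixpoint, start Z0 = {0, 3}, add states with some successor in Z. Already a fixed point.
Sat(EF (AF (ack ∧ ¬idle))) = {0, 3}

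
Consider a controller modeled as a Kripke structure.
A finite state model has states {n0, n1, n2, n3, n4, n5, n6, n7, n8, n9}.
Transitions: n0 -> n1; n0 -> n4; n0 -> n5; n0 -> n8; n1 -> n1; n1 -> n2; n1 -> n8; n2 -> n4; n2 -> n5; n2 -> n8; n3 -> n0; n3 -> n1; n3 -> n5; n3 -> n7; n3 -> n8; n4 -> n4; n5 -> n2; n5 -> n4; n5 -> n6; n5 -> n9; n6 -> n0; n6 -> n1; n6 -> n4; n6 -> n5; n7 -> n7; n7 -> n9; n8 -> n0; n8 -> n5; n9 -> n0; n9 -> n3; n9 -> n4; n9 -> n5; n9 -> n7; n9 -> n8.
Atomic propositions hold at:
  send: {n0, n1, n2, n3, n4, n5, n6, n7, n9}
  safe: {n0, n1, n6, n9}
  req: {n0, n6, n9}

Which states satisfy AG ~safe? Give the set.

Sat(~safe) = {n2, n3, n4, n5, n7, n8}
AG ~safe: greatest fixpoint, start Z0 = {n2, n3, n4, n5, n7, n8}, keep only states in Sat with every successor in Z. Z1 = {n2, n4}; Z2 = {n4}; fixed.
Sat(AG ~safe) = {n4}

{n4}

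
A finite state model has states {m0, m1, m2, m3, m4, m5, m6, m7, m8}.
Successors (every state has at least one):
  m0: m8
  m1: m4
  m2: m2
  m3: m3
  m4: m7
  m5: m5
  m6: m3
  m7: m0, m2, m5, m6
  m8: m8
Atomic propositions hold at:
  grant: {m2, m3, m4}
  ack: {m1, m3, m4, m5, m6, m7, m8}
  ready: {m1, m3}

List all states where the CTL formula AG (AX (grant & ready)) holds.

{m3, m6}

Sat(grant & ready) = {m3}
Sat(AX (grant & ready)) = {s : every successor in {m3}} = {m3, m6}
AG (AX (grant & ready)): greatest fixpoint, start Z0 = {m3, m6}, keep only states in Sat with every successor in Z. Already a fixed point.
Sat(AG (AX (grant & ready))) = {m3, m6}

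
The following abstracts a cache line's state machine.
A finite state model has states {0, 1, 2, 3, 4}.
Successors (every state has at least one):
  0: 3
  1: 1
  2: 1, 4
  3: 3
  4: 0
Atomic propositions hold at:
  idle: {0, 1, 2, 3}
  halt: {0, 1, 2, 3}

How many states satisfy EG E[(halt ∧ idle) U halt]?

4

Sat(halt ∧ idle) = {0, 1, 2, 3}
E[(halt ∧ idle) U halt]: least fixpoint, start Z0 = Sat(halt) = {0, 1, 2, 3}, add states in Sat(halt ∧ idle) with some successor in Z. Already a fixed point.
Sat(E[(halt ∧ idle) U halt]) = {0, 1, 2, 3}
EG E[(halt ∧ idle) U halt]: greatest fixpoint, start Z0 = {0, 1, 2, 3}, keep only states in Sat with some successor in Z. Already a fixed point.
Sat(EG E[(halt ∧ idle) U halt]) = {0, 1, 2, 3}
|Sat(EG E[(halt ∧ idle) U halt])| = |{0, 1, 2, 3}| = 4.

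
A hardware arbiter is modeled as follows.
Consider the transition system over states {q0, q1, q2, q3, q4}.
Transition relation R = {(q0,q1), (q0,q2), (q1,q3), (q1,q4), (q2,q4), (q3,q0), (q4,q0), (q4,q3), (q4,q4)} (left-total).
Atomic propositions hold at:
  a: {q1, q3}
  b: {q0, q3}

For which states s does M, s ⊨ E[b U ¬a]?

{q0, q2, q3, q4}

Sat(¬a) = {q0, q2, q4}
E[b U ¬a]: least fixpoint, start Z0 = Sat(¬a) = {q0, q2, q4}, add states in Sat(b) with some successor in Z. Z1 = {q0, q2, q3, q4}; fixed.
Sat(E[b U ¬a]) = {q0, q2, q3, q4}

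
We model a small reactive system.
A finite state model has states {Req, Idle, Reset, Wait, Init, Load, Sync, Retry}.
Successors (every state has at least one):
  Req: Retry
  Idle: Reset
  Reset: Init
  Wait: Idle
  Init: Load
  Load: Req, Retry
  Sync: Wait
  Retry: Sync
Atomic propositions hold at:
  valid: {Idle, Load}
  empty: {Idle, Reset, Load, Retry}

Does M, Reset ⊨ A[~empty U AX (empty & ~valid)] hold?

Sat(~empty) = {Req, Wait, Init, Sync}
Sat(~valid) = {Req, Reset, Wait, Init, Sync, Retry}
Sat(empty & ~valid) = {Reset, Retry}
Sat(AX (empty & ~valid)) = {s : every successor in {Reset, Retry}} = {Req, Idle}
A[~empty U AX (empty & ~valid)]: least fixpoint, start Z0 = Sat(AX (empty & ~valid)) = {Req, Idle}, add states in Sat(~empty) with every successor in Z. Z1 = {Req, Idle, Wait}; Z2 = {Req, Idle, Wait, Sync}; fixed.
Sat(A[~empty U AX (empty & ~valid)]) = {Req, Idle, Wait, Sync}
Reset ∉ Sat(A[~empty U AX (empty & ~valid)]) = {Req, Idle, Wait, Sync}, so the formula does not hold at Reset.

No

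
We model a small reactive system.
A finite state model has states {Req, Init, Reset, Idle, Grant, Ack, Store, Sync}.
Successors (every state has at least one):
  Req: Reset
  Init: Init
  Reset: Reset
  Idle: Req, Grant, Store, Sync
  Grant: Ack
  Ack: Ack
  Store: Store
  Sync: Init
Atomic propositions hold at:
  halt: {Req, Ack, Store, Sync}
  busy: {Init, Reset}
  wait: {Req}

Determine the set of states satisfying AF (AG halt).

{Grant, Ack, Store}

AG halt: greatest fixpoint, start Z0 = {Req, Ack, Store, Sync}, keep only states in Sat with every successor in Z. Z1 = {Ack, Store}; fixed.
Sat(AG halt) = {Ack, Store}
AF (AG halt): least fixpoint, start Z0 = {Ack, Store}, add states with every successor in Z. Z1 = {Grant, Ack, Store}; fixed.
Sat(AF (AG halt)) = {Grant, Ack, Store}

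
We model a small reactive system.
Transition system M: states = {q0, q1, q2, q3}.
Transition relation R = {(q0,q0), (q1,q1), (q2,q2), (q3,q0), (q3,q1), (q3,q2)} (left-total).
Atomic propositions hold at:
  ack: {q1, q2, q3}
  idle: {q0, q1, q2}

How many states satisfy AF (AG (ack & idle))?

Sat(ack & idle) = {q1, q2}
AG (ack & idle): greatest fixpoint, start Z0 = {q1, q2}, keep only states in Sat with every successor in Z. Already a fixed point.
Sat(AG (ack & idle)) = {q1, q2}
AF (AG (ack & idle)): least fixpoint, start Z0 = {q1, q2}, add states with every successor in Z. Already a fixed point.
Sat(AF (AG (ack & idle))) = {q1, q2}
|Sat(AF (AG (ack & idle)))| = |{q1, q2}| = 2.

2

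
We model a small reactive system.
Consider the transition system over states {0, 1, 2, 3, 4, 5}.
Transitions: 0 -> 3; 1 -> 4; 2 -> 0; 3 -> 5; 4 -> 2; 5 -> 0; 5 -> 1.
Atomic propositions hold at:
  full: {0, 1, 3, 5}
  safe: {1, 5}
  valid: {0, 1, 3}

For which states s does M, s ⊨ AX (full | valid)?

Sat(full | valid) = {0, 1, 3, 5}
Sat(AX (full | valid)) = {s : every successor in {0, 1, 3, 5}} = {0, 2, 3, 5}

{0, 2, 3, 5}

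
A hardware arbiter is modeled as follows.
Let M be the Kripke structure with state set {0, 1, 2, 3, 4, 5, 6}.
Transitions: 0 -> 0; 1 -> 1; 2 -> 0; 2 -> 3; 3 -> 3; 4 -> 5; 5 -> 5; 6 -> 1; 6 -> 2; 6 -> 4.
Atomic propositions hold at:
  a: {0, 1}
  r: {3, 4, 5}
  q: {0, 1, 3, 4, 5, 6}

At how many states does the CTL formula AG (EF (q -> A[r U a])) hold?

2

A[r U a]: least fixpoint, start Z0 = Sat(a) = {0, 1}, add states in Sat(r) with every successor in Z. Already a fixed point.
Sat(A[r U a]) = {0, 1}
Sat(q -> A[r U a]) = {0, 1, 2}
EF (q -> A[r U a]): least fixpoint, start Z0 = {0, 1, 2}, add states with some successor in Z. Z1 = {0, 1, 2, 6}; fixed.
Sat(EF (q -> A[r U a])) = {0, 1, 2, 6}
AG (EF (q -> A[r U a])): greatest fixpoint, start Z0 = {0, 1, 2, 6}, keep only states in Sat with every successor in Z. Z1 = {0, 1}; fixed.
Sat(AG (EF (q -> A[r U a]))) = {0, 1}
|Sat(AG (EF (q -> A[r U a])))| = |{0, 1}| = 2.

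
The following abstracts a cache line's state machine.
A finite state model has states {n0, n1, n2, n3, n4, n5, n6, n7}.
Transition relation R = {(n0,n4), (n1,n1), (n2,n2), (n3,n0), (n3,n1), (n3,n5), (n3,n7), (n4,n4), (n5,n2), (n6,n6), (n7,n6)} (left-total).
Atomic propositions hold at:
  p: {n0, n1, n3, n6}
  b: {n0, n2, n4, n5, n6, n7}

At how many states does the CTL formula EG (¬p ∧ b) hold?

Sat(¬p) = {n2, n4, n5, n7}
Sat(¬p ∧ b) = {n2, n4, n5, n7}
EG (¬p ∧ b): greatest fixpoint, start Z0 = {n2, n4, n5, n7}, keep only states in Sat with some successor in Z. Z1 = {n2, n4, n5}; fixed.
Sat(EG (¬p ∧ b)) = {n2, n4, n5}
|Sat(EG (¬p ∧ b))| = |{n2, n4, n5}| = 3.

3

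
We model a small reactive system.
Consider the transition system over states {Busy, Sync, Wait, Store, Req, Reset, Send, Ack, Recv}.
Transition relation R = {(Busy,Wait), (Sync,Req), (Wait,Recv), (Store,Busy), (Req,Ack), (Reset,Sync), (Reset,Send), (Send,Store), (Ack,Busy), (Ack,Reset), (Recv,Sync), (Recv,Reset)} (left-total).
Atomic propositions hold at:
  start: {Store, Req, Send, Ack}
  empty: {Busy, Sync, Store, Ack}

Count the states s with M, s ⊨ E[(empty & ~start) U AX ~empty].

3

Sat(~start) = {Busy, Sync, Wait, Reset, Recv}
Sat(empty & ~start) = {Busy, Sync}
Sat(~empty) = {Wait, Req, Reset, Send, Recv}
Sat(AX ~empty) = {s : every successor in {Wait, Req, Reset, Send, Recv}} = {Busy, Sync, Wait}
E[(empty & ~start) U AX ~empty]: least fixpoint, start Z0 = Sat(AX ~empty) = {Busy, Sync, Wait}, add states in Sat(empty & ~start) with some successor in Z. Already a fixed point.
Sat(E[(empty & ~start) U AX ~empty]) = {Busy, Sync, Wait}
|Sat(E[(empty & ~start) U AX ~empty])| = |{Busy, Sync, Wait}| = 3.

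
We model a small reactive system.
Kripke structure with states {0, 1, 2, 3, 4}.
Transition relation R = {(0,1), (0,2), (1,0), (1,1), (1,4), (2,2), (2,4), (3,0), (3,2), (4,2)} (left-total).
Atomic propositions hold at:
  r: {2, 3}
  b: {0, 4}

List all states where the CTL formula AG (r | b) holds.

{2, 4}

Sat(r | b) = {0, 2, 3, 4}
AG (r | b): greatest fixpoint, start Z0 = {0, 2, 3, 4}, keep only states in Sat with every successor in Z. Z1 = {2, 3, 4}; Z2 = {2, 4}; fixed.
Sat(AG (r | b)) = {2, 4}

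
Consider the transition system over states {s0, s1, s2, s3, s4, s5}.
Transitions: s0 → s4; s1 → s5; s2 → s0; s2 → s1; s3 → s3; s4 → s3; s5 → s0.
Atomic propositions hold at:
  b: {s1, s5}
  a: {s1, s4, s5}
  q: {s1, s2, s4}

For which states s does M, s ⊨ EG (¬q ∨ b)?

{s3}

Sat(¬q) = {s0, s3, s5}
Sat(¬q ∨ b) = {s0, s1, s3, s5}
EG (¬q ∨ b): greatest fixpoint, start Z0 = {s0, s1, s3, s5}, keep only states in Sat with some successor in Z. Z1 = {s1, s3, s5}; Z2 = {s1, s3}; Z3 = {s3}; fixed.
Sat(EG (¬q ∨ b)) = {s3}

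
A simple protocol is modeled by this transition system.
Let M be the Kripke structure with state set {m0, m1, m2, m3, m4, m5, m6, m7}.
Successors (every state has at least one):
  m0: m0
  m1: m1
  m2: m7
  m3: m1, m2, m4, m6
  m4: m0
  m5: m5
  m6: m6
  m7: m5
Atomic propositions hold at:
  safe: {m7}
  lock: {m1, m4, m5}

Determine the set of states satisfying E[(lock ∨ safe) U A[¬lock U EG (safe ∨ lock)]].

Sat(lock ∨ safe) = {m1, m4, m5, m7}
Sat(¬lock) = {m0, m2, m3, m6, m7}
Sat(safe ∨ lock) = {m1, m4, m5, m7}
EG (safe ∨ lock): greatest fixpoint, start Z0 = {m1, m4, m5, m7}, keep only states in Sat with some successor in Z. Z1 = {m1, m5, m7}; fixed.
Sat(EG (safe ∨ lock)) = {m1, m5, m7}
A[¬lock U EG (safe ∨ lock)]: least fixpoint, start Z0 = Sat(EG (safe ∨ lock)) = {m1, m5, m7}, add states in Sat(¬lock) with every successor in Z. Z1 = {m1, m2, m5, m7}; fixed.
Sat(A[¬lock U EG (safe ∨ lock)]) = {m1, m2, m5, m7}
E[(lock ∨ safe) U A[¬lock U EG (safe ∨ lock)]]: least fixpoint, start Z0 = Sat(A[¬lock U EG (safe ∨ lock)]) = {m1, m2, m5, m7}, add states in Sat(lock ∨ safe) with some successor in Z. Already a fixed point.
Sat(E[(lock ∨ safe) U A[¬lock U EG (safe ∨ lock)]]) = {m1, m2, m5, m7}

{m1, m2, m5, m7}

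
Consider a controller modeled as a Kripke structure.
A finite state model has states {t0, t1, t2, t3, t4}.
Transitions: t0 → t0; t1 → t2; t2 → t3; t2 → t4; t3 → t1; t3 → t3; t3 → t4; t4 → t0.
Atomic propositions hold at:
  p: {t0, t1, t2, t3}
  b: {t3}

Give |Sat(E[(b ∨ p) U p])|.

Sat(b ∨ p) = {t0, t1, t2, t3}
E[(b ∨ p) U p]: least fixpoint, start Z0 = Sat(p) = {t0, t1, t2, t3}, add states in Sat(b ∨ p) with some successor in Z. Already a fixed point.
Sat(E[(b ∨ p) U p]) = {t0, t1, t2, t3}
|Sat(E[(b ∨ p) U p])| = |{t0, t1, t2, t3}| = 4.

4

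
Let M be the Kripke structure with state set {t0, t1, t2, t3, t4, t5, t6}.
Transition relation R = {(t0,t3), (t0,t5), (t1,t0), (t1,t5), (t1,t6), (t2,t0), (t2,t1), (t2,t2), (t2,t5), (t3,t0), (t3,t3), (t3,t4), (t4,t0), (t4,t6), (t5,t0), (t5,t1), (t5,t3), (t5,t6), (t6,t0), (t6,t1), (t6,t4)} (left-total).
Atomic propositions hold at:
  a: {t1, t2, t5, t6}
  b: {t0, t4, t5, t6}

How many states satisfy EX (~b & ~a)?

3

Sat(~b) = {t1, t2, t3}
Sat(~a) = {t0, t3, t4}
Sat(~b & ~a) = {t3}
Sat(EX (~b & ~a)) = {s : some successor in {t3}} = {t0, t3, t5}
|Sat(EX (~b & ~a))| = |{t0, t3, t5}| = 3.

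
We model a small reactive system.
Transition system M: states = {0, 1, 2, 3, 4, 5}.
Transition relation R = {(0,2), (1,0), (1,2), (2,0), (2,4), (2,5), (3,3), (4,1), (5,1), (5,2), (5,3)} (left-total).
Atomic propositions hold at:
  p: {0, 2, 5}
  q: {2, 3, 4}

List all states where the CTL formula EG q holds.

EG q: greatest fixpoint, start Z0 = {2, 3, 4}, keep only states in Sat with some successor in Z. Z1 = {2, 3}; Z2 = {3}; fixed.
Sat(EG q) = {3}

{3}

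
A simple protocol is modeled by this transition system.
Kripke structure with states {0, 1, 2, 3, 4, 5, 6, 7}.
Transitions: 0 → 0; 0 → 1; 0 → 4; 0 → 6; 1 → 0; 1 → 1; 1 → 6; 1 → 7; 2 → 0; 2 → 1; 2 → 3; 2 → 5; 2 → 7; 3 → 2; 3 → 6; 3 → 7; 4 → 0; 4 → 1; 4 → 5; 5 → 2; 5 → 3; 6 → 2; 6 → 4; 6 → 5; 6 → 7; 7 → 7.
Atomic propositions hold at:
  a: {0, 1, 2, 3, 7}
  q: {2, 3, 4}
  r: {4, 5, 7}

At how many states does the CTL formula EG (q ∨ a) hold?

6

Sat(q ∨ a) = {0, 1, 2, 3, 4, 7}
EG (q ∨ a): greatest fixpoint, start Z0 = {0, 1, 2, 3, 4, 7}, keep only states in Sat with some successor in Z. Already a fixed point.
Sat(EG (q ∨ a)) = {0, 1, 2, 3, 4, 7}
|Sat(EG (q ∨ a))| = |{0, 1, 2, 3, 4, 7}| = 6.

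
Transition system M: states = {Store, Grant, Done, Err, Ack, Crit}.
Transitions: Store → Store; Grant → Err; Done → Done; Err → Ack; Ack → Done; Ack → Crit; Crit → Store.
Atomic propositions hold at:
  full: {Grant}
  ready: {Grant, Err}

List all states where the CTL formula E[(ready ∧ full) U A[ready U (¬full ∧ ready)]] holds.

{Grant, Err}

Sat(ready ∧ full) = {Grant}
Sat(¬full) = {Store, Done, Err, Ack, Crit}
Sat(¬full ∧ ready) = {Err}
A[ready U (¬full ∧ ready)]: least fixpoint, start Z0 = Sat((¬full ∧ ready)) = {Err}, add states in Sat(ready) with every successor in Z. Z1 = {Grant, Err}; fixed.
Sat(A[ready U (¬full ∧ ready)]) = {Grant, Err}
E[(ready ∧ full) U A[ready U (¬full ∧ ready)]]: least fixpoint, start Z0 = Sat(A[ready U (¬full ∧ ready)]) = {Grant, Err}, add states in Sat(ready ∧ full) with some successor in Z. Already a fixed point.
Sat(E[(ready ∧ full) U A[ready U (¬full ∧ ready)]]) = {Grant, Err}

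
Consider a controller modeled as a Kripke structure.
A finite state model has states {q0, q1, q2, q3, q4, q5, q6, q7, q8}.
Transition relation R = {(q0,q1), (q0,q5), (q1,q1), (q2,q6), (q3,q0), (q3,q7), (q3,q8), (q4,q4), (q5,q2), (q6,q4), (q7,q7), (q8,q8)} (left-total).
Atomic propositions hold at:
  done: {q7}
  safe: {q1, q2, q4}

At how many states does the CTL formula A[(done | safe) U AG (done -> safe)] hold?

7

Sat(done | safe) = {q1, q2, q4, q7}
Sat(done -> safe) = {q0, q1, q2, q3, q4, q5, q6, q8}
AG (done -> safe): greatest fixpoint, start Z0 = {q0, q1, q2, q3, q4, q5, q6, q8}, keep only states in Sat with every successor in Z. Z1 = {q0, q1, q2, q4, q5, q6, q8}; fixed.
Sat(AG (done -> safe)) = {q0, q1, q2, q4, q5, q6, q8}
A[(done | safe) U AG (done -> safe)]: least fixpoint, start Z0 = Sat(AG (done -> safe)) = {q0, q1, q2, q4, q5, q6, q8}, add states in Sat(done | safe) with every successor in Z. Already a fixed point.
Sat(A[(done | safe) U AG (done -> safe)]) = {q0, q1, q2, q4, q5, q6, q8}
|Sat(A[(done | safe) U AG (done -> safe)])| = |{q0, q1, q2, q4, q5, q6, q8}| = 7.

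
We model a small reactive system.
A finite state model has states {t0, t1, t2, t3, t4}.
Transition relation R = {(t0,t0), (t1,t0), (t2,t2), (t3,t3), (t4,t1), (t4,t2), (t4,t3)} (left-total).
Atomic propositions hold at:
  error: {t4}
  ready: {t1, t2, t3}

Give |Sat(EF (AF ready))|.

4

AF ready: least fixpoint, start Z0 = {t1, t2, t3}, add states with every successor in Z. Z1 = {t1, t2, t3, t4}; fixed.
Sat(AF ready) = {t1, t2, t3, t4}
EF (AF ready): least fixpoint, start Z0 = {t1, t2, t3, t4}, add states with some successor in Z. Already a fixed point.
Sat(EF (AF ready)) = {t1, t2, t3, t4}
|Sat(EF (AF ready))| = |{t1, t2, t3, t4}| = 4.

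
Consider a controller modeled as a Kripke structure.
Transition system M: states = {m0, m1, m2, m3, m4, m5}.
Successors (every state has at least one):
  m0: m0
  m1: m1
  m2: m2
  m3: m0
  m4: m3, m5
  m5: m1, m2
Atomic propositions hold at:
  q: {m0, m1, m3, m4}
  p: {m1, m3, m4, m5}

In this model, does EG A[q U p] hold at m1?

A[q U p]: least fixpoint, start Z0 = Sat(p) = {m1, m3, m4, m5}, add states in Sat(q) with every successor in Z. Already a fixed point.
Sat(A[q U p]) = {m1, m3, m4, m5}
EG A[q U p]: greatest fixpoint, start Z0 = {m1, m3, m4, m5}, keep only states in Sat with some successor in Z. Z1 = {m1, m4, m5}; fixed.
Sat(EG A[q U p]) = {m1, m4, m5}
m1 ∈ Sat(EG A[q U p]) = {m1, m4, m5}, so the formula holds at m1.

Yes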